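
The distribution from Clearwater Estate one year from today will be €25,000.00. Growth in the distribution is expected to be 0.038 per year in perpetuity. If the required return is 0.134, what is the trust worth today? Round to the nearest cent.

€260416.67

Growing perpetuity: P = D₁ / (r − g) = €25,000.0000 / (0.134 − 0.038) = €260,416.67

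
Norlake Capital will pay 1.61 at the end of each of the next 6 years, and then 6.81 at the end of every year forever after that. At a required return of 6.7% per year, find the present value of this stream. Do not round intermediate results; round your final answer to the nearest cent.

PV of 6-year annuity: 1.61 × [1 − (1+0.067)^−6] / 0.067 = 7.74572
Perpetuity value at year 6: 6.81 / 0.067 = 101.64179
PV of perpetuity: 101.64179 / (1+0.067)^6 = 68.87883
Total PV = 7.74572 + 68.87883 = 76.62456

76.62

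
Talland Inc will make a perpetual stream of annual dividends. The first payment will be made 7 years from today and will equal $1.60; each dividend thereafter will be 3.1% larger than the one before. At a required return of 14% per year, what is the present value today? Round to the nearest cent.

$6.69

Value at end of year 6: C₁ / (r − g) = $1.60 / (0.14 − 0.031) = $14.6789
Discount to today: PV = $14.6789 / (1 + 0.14)^6 = $14.6789 / 2.194973 = $6.69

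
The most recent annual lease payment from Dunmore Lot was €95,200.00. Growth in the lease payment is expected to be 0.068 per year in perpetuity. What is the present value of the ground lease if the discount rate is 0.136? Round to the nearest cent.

€1495200.00

D₁ = D₀ × (1 + g) = €95,200.00 × 1.068 = €101,673.6000
Growing perpetuity: P = D₁ / (r − g) = €101,673.6000 / (0.136 − 0.068) = €1,495,200.00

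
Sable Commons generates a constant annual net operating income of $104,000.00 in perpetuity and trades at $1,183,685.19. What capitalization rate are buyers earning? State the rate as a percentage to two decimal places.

P = C/r ⇒ r = C/P = $104,000.00/$1,183,685.19 = 0.087861

8.79%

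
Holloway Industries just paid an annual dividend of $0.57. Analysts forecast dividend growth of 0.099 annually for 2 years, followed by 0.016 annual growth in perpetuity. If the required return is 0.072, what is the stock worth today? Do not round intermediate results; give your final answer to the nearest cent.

$12.05

D_1 = 0.62643
D_2 = 0.68845
Terminal value at year 2: TV = D_2×(1+g_2)/(r−g_2) = 0.69946/0.056 = 12.49039
P_0 = D_1/(1+r)^1 + D_2/(1+r)^2 + TV/(1+r)^2
    = 0.58436 + 0.59907 + 10.86892 = 12.05235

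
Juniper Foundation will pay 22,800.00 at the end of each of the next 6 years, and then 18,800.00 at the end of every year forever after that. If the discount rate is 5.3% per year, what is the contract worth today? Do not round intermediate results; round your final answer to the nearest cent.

374826.41

PV of 6-year annuity: 22,800.00 × [1 − (1+0.053)^−6] / 0.053 = 114623.73620
Perpetuity value at year 6: 18,800.00 / 0.053 = 354716.98113
PV of perpetuity: 354716.98113 / (1+0.053)^6 = 260202.67234
Total PV = 114623.73620 + 260202.67234 = 374826.40853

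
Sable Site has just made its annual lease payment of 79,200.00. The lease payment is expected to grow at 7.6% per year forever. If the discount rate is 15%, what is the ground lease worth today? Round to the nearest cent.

1151610.81

D₁ = D₀ × (1 + g) = 79,200.00 × 1.076 = 85,219.2000
Growing perpetuity: P = D₁ / (r − g) = 85,219.2000 / (0.15 − 0.076) = 1,151,610.81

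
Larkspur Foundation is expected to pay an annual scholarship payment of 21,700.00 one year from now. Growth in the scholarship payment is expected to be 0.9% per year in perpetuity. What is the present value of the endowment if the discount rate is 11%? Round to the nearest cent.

Growing perpetuity: P = D₁ / (r − g) = 21,700.0000 / (0.11 − 0.009) = 214,851.49

214851.49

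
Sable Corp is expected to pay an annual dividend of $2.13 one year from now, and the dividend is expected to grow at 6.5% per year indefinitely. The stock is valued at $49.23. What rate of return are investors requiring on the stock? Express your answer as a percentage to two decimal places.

10.83%

P = D₁/(r − g) ⇒ r = D₁/P + g = $2.1300/$49.23 + 0.065 = 0.043266 + 0.065 = 0.108266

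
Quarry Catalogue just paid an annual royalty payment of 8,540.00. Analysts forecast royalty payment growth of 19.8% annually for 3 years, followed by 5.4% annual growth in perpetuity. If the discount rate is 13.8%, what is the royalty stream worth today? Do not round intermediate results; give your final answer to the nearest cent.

153433.00

D_1 = 10230.92000
D_2 = 12256.64216
D_3 = 14683.45731
Terminal value at year 3: TV = D_3×(1+g_2)/(r−g_2) = 15476.36400/0.084 = 184242.42860
P_0 = D_1/(1+r)^1 + D_2/(1+r)^2 + D_3/(1+r)^3 + TV/(1+r)^3
    = 8990.26362 + 9464.26697 + 9963.26172 + 125015.21252 = 153433.00483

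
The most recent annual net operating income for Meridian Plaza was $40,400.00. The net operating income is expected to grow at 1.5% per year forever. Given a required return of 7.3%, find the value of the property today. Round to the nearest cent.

$707000.00

D₁ = D₀ × (1 + g) = $40,400.00 × 1.015 = $41,006.0000
Growing perpetuity: P = D₁ / (r − g) = $41,006.0000 / (0.073 − 0.015) = $707,000.00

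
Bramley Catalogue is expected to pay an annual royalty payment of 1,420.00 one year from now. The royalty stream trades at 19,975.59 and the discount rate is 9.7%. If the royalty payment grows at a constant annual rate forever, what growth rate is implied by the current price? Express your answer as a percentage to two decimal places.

P = D₁/(r−g) ⇒ g = r − D₁/P = 0.097 − 1,420.00/19,975.59 = 0.025913

2.59%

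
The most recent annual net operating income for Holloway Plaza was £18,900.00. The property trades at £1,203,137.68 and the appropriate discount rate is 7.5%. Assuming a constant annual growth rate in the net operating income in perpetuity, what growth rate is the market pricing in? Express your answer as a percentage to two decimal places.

P = D₀(1+g)/(r−g) ⇒ P(r−g) = D₀(1+g) ⇒ g(P+D₀) = P·r − D₀
g = (P·r − D₀)/(P + D₀) = (£1,203,137.68×0.075 − £18,900.00) / (£1,203,137.68 + £18,900.00) = 0.058374

5.84%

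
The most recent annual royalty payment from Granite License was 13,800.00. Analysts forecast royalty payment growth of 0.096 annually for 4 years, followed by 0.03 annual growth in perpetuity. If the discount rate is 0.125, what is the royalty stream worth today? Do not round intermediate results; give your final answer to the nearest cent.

186513.00

D_1 = 15124.80000
D_2 = 16576.78080
D_3 = 18168.15176
D_4 = 19912.29433
Terminal value at year 4: TV = D_4×(1+g_2)/(r−g_2) = 20509.66316/0.095 = 215891.19111
P_0 = D_1/(1+r)^1 + D_2/(1+r)^2 + D_3/(1+r)^3 + D_4/(1+r)^4 + TV/(1+r)^4
    = 13444.26667 + 13097.70335 + 12760.07366 + 12431.14732 + 134779.80777 = 186512.99876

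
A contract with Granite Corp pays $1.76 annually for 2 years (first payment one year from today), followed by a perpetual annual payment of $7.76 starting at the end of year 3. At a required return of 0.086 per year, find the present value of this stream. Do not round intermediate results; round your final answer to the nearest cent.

PV of 2-year annuity: $1.76 × [1 − (1+0.086)^−2] / 0.086 = 3.11292
Perpetuity value at year 2: $7.76 / 0.086 = 90.23256
PV of perpetuity: 90.23256 / (1+0.086)^2 = 76.50743
Total PV = 3.11292 + 76.50743 = 79.62035

$79.62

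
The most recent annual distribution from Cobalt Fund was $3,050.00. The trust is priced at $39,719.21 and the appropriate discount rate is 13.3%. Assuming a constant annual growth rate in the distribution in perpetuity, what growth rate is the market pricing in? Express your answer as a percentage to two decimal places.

P = D₀(1+g)/(r−g) ⇒ P(r−g) = D₀(1+g) ⇒ g(P+D₀) = P·r − D₀
g = (P·r − D₀)/(P + D₀) = ($39,719.21×0.133 − $3,050.00) / ($39,719.21 + $3,050.00) = 0.052202

5.22%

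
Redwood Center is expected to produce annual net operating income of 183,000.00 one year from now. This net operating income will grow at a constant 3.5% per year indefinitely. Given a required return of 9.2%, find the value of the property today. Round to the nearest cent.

Growing perpetuity: P = D₁ / (r − g) = 183,000.0000 / (0.092 − 0.035) = 3,210,526.32

3210526.32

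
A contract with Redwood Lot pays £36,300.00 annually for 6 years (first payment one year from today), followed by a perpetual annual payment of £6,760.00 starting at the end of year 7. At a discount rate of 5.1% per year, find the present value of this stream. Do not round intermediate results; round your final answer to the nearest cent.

PV of 6-year annuity: £36,300.00 × [1 − (1+0.051)^−6] / 0.051 = 183659.85978
Perpetuity value at year 6: £6,760.00 / 0.051 = 132549.01961
PV of perpetuity: 132549.01961 / (1+0.051)^6 = 98346.79779
Total PV = 183659.85978 + 98346.79779 = 282006.65757

£282006.66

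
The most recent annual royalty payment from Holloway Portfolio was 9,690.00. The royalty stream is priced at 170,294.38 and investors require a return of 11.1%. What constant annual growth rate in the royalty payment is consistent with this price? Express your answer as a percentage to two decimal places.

P = D₀(1+g)/(r−g) ⇒ P(r−g) = D₀(1+g) ⇒ g(P+D₀) = P·r − D₀
g = (P·r − D₀)/(P + D₀) = (170,294.38×0.111 − 9,690.00) / (170,294.38 + 9,690.00) = 0.051186

5.12%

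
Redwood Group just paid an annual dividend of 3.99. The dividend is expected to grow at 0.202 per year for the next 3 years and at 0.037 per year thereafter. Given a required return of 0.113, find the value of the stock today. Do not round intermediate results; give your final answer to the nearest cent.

D_1 = 4.79598
D_2 = 5.76477
D_3 = 6.92925
Terminal value at year 3: TV = D_3×(1+g_2)/(r−g_2) = 7.18563/0.076 = 94.54781
P_0 = D_1/(1+r)^1 + D_2/(1+r)^2 + D_3/(1+r)^3 + TV/(1+r)^3
    = 4.30906 + 4.65363 + 5.02575 + 68.57502 = 82.56346

82.56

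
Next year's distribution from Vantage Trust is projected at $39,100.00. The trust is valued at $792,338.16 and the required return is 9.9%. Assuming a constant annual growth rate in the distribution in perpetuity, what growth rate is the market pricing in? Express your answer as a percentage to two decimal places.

P = D₁/(r−g) ⇒ g = r − D₁/P = 0.099 − $39,100.00/$792,338.16 = 0.049652

4.97%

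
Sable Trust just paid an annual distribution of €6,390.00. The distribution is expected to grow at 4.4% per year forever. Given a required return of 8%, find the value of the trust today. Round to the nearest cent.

€185310.00

D₁ = D₀ × (1 + g) = €6,390.00 × 1.044 = €6,671.1600
Growing perpetuity: P = D₁ / (r − g) = €6,671.1600 / (0.08 − 0.044) = €185,310.00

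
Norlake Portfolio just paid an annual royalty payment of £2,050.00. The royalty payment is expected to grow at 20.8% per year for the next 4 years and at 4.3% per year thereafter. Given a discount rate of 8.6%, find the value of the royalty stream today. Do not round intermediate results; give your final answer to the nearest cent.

D_1 = 2476.40000
D_2 = 2991.49120
D_3 = 3613.72137
D_4 = 4365.37541
Terminal value at year 4: TV = D_4×(1+g_2)/(r−g_2) = 4553.08656/0.043 = 105885.73389
P_0 = D_1/(1+r)^1 + D_2/(1+r)^2 + D_3/(1+r)^3 + D_4/(1+r)^4 + TV/(1+r)^4
    = 2280.29466 + 2536.46036 + 2821.40342 + 3138.35666 + 76123.39518 = 86899.91027

£86899.91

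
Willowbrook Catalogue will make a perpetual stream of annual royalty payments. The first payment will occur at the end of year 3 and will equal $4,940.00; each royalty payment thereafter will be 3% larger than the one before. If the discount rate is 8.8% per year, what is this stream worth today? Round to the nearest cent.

$71951.72

Value at end of year 2: C₁ / (r − g) = $4,940.00 / (0.088 − 0.03) = $85,172.4138
Discount to today: PV = $85,172.4138 / (1 + 0.088)^2 = $85,172.4138 / 1.183744 = $71,951.72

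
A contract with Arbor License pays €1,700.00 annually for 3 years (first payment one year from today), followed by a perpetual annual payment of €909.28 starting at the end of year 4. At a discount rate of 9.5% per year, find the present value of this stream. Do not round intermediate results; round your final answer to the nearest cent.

€11555.21

PV of 3-year annuity: €1,700.00 × [1 − (1+0.095)^−3] / 0.095 = 4265.14161
Perpetuity value at year 3: €909.28 / 0.095 = 9571.36842
PV of perpetuity: 9571.36842 / (1+0.095)^3 = 7290.06962
Total PV = 4265.14161 + 7290.06962 = 11555.21123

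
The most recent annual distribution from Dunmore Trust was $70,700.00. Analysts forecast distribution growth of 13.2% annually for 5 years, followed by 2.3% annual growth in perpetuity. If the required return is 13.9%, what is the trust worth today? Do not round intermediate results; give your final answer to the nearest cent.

D_1 = 80032.40000
D_2 = 90596.67680
D_3 = 102555.43814
D_4 = 116092.75597
D_5 = 131416.99976
Terminal value at year 5: TV = D_5×(1+g_2)/(r−g_2) = 134439.59075/0.116 = 1158961.98926
P_0 = D_1/(1+r)^1 + D_2/(1+r)^2 + D_3/(1+r)^3 + D_4/(1+r)^4 + D_5/(1+r)^5 + TV/(1+r)^5
    = 70265.49605 + 69833.66245 + 69404.48278 + 68977.94075 + 68554.02013 + 604575.53958 = 951611.14173

$951611.14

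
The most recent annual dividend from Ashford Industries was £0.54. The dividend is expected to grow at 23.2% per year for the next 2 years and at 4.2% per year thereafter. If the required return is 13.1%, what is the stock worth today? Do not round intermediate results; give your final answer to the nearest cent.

D_1 = 0.66528
D_2 = 0.81962
Terminal value at year 2: TV = D_2×(1+g_2)/(r−g_2) = 0.85405/0.089 = 9.59606
P_0 = D_1/(1+r)^1 + D_2/(1+r)^2 + TV/(1+r)^2
    = 0.58822 + 0.64075 + 7.50184 = 8.73081

£8.73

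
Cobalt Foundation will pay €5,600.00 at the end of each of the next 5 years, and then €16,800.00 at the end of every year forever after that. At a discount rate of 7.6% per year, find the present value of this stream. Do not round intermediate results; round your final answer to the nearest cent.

PV of 5-year annuity: €5,600.00 × [1 − (1+0.076)^−5] / 0.076 = 22596.89552
Perpetuity value at year 5: €16,800.00 / 0.076 = 221052.63158
PV of perpetuity: 221052.63158 / (1+0.076)^5 = 153261.94501
Total PV = 22596.89552 + 153261.94501 = 175858.84054

€175858.84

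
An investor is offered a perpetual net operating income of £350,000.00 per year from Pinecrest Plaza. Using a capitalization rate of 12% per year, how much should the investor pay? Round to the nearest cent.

£2916666.67

Level perpetuity: PV = C / r = £350,000.00 / 0.12 = £2,916,666.67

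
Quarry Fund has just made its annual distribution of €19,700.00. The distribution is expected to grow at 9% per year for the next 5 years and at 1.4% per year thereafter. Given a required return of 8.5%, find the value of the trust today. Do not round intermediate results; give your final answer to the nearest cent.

€387762.17

D_1 = 21473.00000
D_2 = 23405.57000
D_3 = 25512.07130
D_4 = 27808.15772
D_5 = 30310.89191
Terminal value at year 5: TV = D_5×(1+g_2)/(r−g_2) = 30735.24440/0.071 = 432890.76617
P_0 = D_1/(1+r)^1 + D_2/(1+r)^2 + D_3/(1+r)^3 + D_4/(1+r)^4 + D_5/(1+r)^5 + TV/(1+r)^5
    = 19790.78341 + 19881.98518 + 19973.60723 + 20065.65150 + 20158.11994 + 287892.02283 = 387762.17009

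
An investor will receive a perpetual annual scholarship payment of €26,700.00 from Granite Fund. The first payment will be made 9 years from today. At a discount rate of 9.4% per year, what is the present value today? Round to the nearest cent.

€138434.66

Value at end of year 8: C / r = €26,700.00 / 0.094 = €284,042.5532
Discount to today: PV = €284,042.5532 / (1 + 0.094)^8 = €284,042.5532 / 2.051817 = €138,434.66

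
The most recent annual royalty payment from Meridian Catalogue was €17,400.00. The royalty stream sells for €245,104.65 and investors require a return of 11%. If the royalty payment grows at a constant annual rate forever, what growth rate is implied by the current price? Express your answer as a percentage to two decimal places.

3.64%

P = D₀(1+g)/(r−g) ⇒ P(r−g) = D₀(1+g) ⇒ g(P+D₀) = P·r − D₀
g = (P·r − D₀)/(P + D₀) = (€245,104.65×0.11 − €17,400.00) / (€245,104.65 + €17,400.00) = 0.036424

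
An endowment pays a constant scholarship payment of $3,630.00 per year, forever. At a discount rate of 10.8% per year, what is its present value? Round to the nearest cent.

Level perpetuity: PV = C / r = $3,630.00 / 0.108 = $33,611.11

$33611.11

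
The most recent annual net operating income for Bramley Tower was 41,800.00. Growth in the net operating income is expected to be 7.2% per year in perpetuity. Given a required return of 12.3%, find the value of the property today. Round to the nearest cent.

878619.61

D₁ = D₀ × (1 + g) = 41,800.00 × 1.072 = 44,809.6000
Growing perpetuity: P = D₁ / (r − g) = 44,809.6000 / (0.123 − 0.072) = 878,619.61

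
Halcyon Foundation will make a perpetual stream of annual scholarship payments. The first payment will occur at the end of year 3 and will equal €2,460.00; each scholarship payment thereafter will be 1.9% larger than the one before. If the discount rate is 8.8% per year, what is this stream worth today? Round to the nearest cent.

€30118.15

Value at end of year 2: C₁ / (r − g) = €2,460.00 / (0.088 − 0.019) = €35,652.1739
Discount to today: PV = €35,652.1739 / (1 + 0.088)^2 = €35,652.1739 / 1.183744 = €30,118.15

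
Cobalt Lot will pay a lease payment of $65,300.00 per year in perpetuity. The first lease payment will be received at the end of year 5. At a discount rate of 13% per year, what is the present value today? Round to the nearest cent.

Value at end of year 4: C / r = $65,300.00 / 0.13 = $502,307.6923
Discount to today: PV = $502,307.6923 / (1 + 0.13)^4 = $502,307.6923 / 1.630474 = $308,074.71

$308074.71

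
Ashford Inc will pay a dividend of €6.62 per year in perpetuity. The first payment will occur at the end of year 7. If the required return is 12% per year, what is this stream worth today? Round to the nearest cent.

€27.95

Value at end of year 6: C / r = €6.62 / 0.12 = €55.1667
Discount to today: PV = €55.1667 / (1 + 0.12)^6 = €55.1667 / 1.973823 = €27.95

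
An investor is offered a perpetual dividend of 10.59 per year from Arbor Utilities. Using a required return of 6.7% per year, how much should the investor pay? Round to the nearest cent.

158.06

Level perpetuity: PV = C / r = 10.59 / 0.067 = 158.06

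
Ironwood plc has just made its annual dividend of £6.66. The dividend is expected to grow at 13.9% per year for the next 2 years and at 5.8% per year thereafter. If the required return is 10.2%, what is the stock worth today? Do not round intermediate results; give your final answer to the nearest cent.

£185.08

D_1 = 7.58574
D_2 = 8.64016
Terminal value at year 2: TV = D_2×(1+g_2)/(r−g_2) = 9.14129/0.044 = 207.75652
P_0 = D_1/(1+r)^1 + D_2/(1+r)^2 + TV/(1+r)^2
    = 6.88361 + 7.11473 + 171.07694 = 185.07529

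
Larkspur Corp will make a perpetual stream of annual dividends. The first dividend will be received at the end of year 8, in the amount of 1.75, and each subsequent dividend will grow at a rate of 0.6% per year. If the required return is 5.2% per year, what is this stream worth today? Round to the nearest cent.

Value at end of year 7: C₁ / (r − g) = 1.75 / (0.052 − 0.006) = 38.0435
Discount to today: PV = 38.0435 / (1 + 0.052)^7 = 38.0435 / 1.425969 = 26.68

26.68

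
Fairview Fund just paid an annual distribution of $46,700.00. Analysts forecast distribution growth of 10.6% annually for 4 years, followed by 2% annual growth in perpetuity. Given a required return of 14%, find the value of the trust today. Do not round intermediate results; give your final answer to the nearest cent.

$524952.46

D_1 = 51650.20000
D_2 = 57125.12120
D_3 = 63180.38405
D_4 = 69877.50476
Terminal value at year 4: TV = D_4×(1+g_2)/(r−g_2) = 71275.05485/0.12 = 593958.79043
P_0 = D_1/(1+r)^1 + D_2/(1+r)^2 + D_3/(1+r)^3 + D_4/(1+r)^4 + TV/(1+r)^4
    = 45307.19298 + 43955.92582 + 42644.95961 + 41373.09240 + 351671.28538 = 524952.45620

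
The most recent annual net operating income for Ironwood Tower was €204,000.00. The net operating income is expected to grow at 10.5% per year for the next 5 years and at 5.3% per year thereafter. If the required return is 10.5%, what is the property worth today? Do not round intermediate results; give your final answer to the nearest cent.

D_1 = 225420.00000
D_2 = 249089.10000
D_3 = 275243.45550
D_4 = 304144.01833
D_5 = 336079.14025
Terminal value at year 5: TV = D_5×(1+g_2)/(r−g_2) = 353891.33469/0.052 = 6805602.59010
P_0 = D_1/(1+r)^1 + D_2/(1+r)^2 + D_3/(1+r)^3 + D_4/(1+r)^4 + D_5/(1+r)^5 + TV/(1+r)^5
    = 204000.00000 + 204000.00000 + 204000.00000 + 204000.00000 + 204000.00000 + 4131000.00000 = 5151000.00000

€5151000.00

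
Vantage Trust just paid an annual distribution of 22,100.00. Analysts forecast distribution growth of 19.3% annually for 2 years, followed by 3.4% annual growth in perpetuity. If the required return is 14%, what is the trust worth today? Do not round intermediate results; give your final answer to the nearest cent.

D_1 = 26365.30000
D_2 = 31453.80290
Terminal value at year 2: TV = D_2×(1+g_2)/(r−g_2) = 32523.23220/0.106 = 306822.94527
P_0 = D_1/(1+r)^1 + D_2/(1+r)^2 + TV/(1+r)^2
    = 23127.45614 + 24202.67998 + 236090.29337 = 283420.42949

283420.43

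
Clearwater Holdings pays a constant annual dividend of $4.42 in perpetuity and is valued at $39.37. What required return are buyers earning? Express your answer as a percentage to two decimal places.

11.23%

P = C/r ⇒ r = C/P = $4.42/$39.37 = 0.112268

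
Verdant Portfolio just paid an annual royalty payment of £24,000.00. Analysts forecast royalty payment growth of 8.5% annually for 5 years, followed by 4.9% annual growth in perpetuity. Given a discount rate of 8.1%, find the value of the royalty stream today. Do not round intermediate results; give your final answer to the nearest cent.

D_1 = 26040.00000
D_2 = 28253.40000
D_3 = 30654.93900
D_4 = 33260.60881
D_5 = 36087.76056
Terminal value at year 5: TV = D_5×(1+g_2)/(r−g_2) = 37856.06083/0.032 = 1183001.90100
P_0 = D_1/(1+r)^1 + D_2/(1+r)^2 + D_3/(1+r)^3 + D_4/(1+r)^4 + D_5/(1+r)^5 + TV/(1+r)^5
    = 24088.80666 + 24177.94193 + 24267.40703 + 24357.20317 + 24447.33158 + 801414.08827 = 922752.77863

£922752.78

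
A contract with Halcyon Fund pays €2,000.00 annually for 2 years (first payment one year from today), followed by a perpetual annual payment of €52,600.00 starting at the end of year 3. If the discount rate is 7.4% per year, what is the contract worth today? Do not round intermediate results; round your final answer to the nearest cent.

PV of 2-year annuity: €2,000.00 × [1 − (1+0.074)^−2] / 0.074 = 3596.08696
Perpetuity value at year 2: €52,600.00 / 0.074 = 710810.81081
PV of perpetuity: 710810.81081 / (1+0.074)^2 = 616233.72381
Total PV = 3596.08696 + 616233.72381 = 619829.81077

€619829.81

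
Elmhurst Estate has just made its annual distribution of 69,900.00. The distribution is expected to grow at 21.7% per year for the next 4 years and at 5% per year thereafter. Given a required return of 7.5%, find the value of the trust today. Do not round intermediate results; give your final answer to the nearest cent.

5207264.13

D_1 = 85068.30000
D_2 = 103528.12110
D_3 = 125993.72338
D_4 = 153334.36135
Terminal value at year 4: TV = D_4×(1+g_2)/(r−g_2) = 161001.07942/0.025 = 6440043.17678
P_0 = D_1/(1+r)^1 + D_2/(1+r)^2 + D_3/(1+r)^3 + D_4/(1+r)^4 + TV/(1+r)^4
    = 79133.30233 + 89586.25947 + 101419.97933 + 114816.85101 + 4822307.74255 = 5207264.13469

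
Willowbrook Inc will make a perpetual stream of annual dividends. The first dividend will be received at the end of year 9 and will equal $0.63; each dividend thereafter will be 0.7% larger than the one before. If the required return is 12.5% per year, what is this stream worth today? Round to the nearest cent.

$2.08

Value at end of year 8: C₁ / (r − g) = $0.63 / (0.125 − 0.007) = $5.3390
Discount to today: PV = $5.3390 / (1 + 0.125)^8 = $5.3390 / 2.565785 = $2.08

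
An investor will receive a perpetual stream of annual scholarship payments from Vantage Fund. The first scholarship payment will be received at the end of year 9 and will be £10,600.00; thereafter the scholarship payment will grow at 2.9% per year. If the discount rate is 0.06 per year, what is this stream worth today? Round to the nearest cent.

Value at end of year 8: C₁ / (r − g) = £10,600.00 / (0.06 − 0.029) = £341,935.4839
Discount to today: PV = £341,935.4839 / (1 + 0.06)^8 = £341,935.4839 / 1.593848 = £214,534.55

£214534.55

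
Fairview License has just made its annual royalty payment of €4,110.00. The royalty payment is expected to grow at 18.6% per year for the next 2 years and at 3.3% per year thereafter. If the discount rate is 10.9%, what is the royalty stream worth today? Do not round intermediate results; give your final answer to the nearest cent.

D_1 = 4874.46000
D_2 = 5781.10956
Terminal value at year 2: TV = D_2×(1+g_2)/(r−g_2) = 5971.88618/0.076 = 78577.44968
P_0 = D_1/(1+r)^1 + D_2/(1+r)^2 + TV/(1+r)^2
    = 4395.36519 + 4700.54384 + 63890.28668 = 72986.19572

€72986.20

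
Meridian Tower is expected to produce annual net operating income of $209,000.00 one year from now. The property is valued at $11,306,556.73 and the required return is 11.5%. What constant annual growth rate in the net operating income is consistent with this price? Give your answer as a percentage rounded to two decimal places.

P = D₁/(r−g) ⇒ g = r − D₁/P = 0.115 − $209,000.00/$11,306,556.73 = 0.096515

9.65%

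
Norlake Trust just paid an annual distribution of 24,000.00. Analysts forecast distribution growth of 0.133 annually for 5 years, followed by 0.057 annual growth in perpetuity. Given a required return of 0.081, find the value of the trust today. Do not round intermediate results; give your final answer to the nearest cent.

D_1 = 27192.00000
D_2 = 30808.53600
D_3 = 34906.07129
D_4 = 39548.57877
D_5 = 44808.53975
Terminal value at year 5: TV = D_5×(1+g_2)/(r−g_2) = 47362.62651/0.024 = 1973442.77130
P_0 = D_1/(1+r)^1 + D_2/(1+r)^2 + D_3/(1+r)^3 + D_4/(1+r)^4 + D_5/(1+r)^5 + TV/(1+r)^5
    = 25154.48659 + 26364.50814 + 27632.73610 + 28961.97040 + 30355.14567 + 1336891.20700 = 1475360.05390

1475360.05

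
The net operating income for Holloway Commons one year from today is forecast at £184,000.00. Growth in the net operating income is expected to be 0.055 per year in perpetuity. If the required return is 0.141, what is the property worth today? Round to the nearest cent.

Growing perpetuity: P = D₁ / (r − g) = £184,000.0000 / (0.141 − 0.055) = £2,139,534.88

£2139534.88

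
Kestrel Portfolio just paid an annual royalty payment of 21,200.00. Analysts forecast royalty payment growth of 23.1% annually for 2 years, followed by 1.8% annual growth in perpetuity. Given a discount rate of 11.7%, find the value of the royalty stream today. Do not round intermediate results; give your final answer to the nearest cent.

313875.33

D_1 = 26097.20000
D_2 = 32125.65320
Terminal value at year 2: TV = D_2×(1+g_2)/(r−g_2) = 32703.91496/0.099 = 330342.57533
P_0 = D_1/(1+r)^1 + D_2/(1+r)^2 + TV/(1+r)^2
    = 23363.65264 + 25748.12569 + 264763.55512 = 313875.33346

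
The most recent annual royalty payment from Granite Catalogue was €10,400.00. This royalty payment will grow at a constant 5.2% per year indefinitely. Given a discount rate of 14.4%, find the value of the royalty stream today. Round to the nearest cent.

€118921.74

D₁ = D₀ × (1 + g) = €10,400.00 × 1.052 = €10,940.8000
Growing perpetuity: P = D₁ / (r − g) = €10,940.8000 / (0.144 − 0.052) = €118,921.74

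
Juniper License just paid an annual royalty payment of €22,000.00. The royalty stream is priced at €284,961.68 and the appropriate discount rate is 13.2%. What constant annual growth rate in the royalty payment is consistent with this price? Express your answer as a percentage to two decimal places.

P = D₀(1+g)/(r−g) ⇒ P(r−g) = D₀(1+g) ⇒ g(P+D₀) = P·r − D₀
g = (P·r − D₀)/(P + D₀) = (€284,961.68×0.132 − €22,000.00) / (€284,961.68 + €22,000.00) = 0.050869

5.09%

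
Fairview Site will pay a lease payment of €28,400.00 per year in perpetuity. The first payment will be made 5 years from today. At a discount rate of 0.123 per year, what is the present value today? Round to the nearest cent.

€145175.79

Value at end of year 4: C / r = €28,400.00 / 0.123 = €230,894.3089
Discount to today: PV = €230,894.3089 / (1 + 0.123)^4 = €230,894.3089 / 1.590446 = €145,175.79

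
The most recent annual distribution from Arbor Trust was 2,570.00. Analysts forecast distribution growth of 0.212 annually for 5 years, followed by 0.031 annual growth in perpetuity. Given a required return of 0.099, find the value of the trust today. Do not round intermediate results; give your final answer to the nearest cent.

D_1 = 3114.84000
D_2 = 3775.18608
D_3 = 4575.52553
D_4 = 5545.53694
D_5 = 6721.19077
Terminal value at year 5: TV = D_5×(1+g_2)/(r−g_2) = 6929.54769/0.068 = 101905.11304
P_0 = D_1/(1+r)^1 + D_2/(1+r)^2 + D_3/(1+r)^3 + D_4/(1+r)^4 + D_5/(1+r)^5 + TV/(1+r)^5
    = 2834.24932 + 3125.66895 + 3447.05256 + 3801.48108 + 4192.35220 + 63563.45758 = 80964.26168

80964.26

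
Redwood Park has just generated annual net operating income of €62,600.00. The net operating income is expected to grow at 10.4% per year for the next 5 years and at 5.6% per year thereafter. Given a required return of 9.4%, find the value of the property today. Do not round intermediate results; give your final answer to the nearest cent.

€2142283.79

D_1 = 69110.40000
D_2 = 76297.88160
D_3 = 84232.86129
D_4 = 92993.07886
D_5 = 102664.35906
Terminal value at year 5: TV = D_5×(1+g_2)/(r−g_2) = 108413.56317/0.038 = 2852988.50445
P_0 = D_1/(1+r)^1 + D_2/(1+r)^2 + D_3/(1+r)^3 + D_4/(1+r)^4 + D_5/(1+r)^5 + TV/(1+r)^5
    = 63172.21207 + 63749.65459 + 64332.37538 + 64920.42269 + 65513.84520 + 1820595.27710 = 2142283.78702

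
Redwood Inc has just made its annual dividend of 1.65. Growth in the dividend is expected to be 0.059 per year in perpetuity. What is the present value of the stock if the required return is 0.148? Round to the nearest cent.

19.63

D₁ = D₀ × (1 + g) = 1.65 × 1.059 = 1.7474
Growing perpetuity: P = D₁ / (r − g) = 1.7474 / (0.148 − 0.059) = 19.63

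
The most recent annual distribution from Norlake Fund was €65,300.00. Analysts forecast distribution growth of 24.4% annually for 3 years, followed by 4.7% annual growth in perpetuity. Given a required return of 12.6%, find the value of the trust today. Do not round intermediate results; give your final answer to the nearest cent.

D_1 = 81233.20000
D_2 = 101054.10080
D_3 = 125711.30140
Terminal value at year 3: TV = D_3×(1+g_2)/(r−g_2) = 131619.73256/0.079 = 1666072.56406
P_0 = D_1/(1+r)^1 + D_2/(1+r)^2 + D_3/(1+r)^3 + TV/(1+r)^3
    = 72143.16163 + 79703.45744 + 88056.04001 + 1167021.18848 = 1406923.84755

€1406923.85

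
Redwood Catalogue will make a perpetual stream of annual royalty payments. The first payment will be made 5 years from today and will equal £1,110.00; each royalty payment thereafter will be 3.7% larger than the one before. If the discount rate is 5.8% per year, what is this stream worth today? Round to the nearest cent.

Value at end of year 4: C₁ / (r − g) = £1,110.00 / (0.058 − 0.037) = £52,857.1429
Discount to today: PV = £52,857.1429 / (1 + 0.058)^4 = £52,857.1429 / 1.252976 = £42,185.29

£42185.29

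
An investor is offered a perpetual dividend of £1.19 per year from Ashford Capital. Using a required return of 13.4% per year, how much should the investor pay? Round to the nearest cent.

£8.88

Level perpetuity: PV = C / r = £1.19 / 0.134 = £8.88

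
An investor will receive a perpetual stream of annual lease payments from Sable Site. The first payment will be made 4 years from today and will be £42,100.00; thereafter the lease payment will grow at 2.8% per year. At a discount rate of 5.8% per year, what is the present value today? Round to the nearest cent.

Value at end of year 3: C₁ / (r − g) = £42,100.00 / (0.058 − 0.028) = £1,403,333.3333
Discount to today: PV = £1,403,333.3333 / (1 + 0.058)^3 = £1,403,333.3333 / 1.184287 = £1,184,960.40

£1184960.40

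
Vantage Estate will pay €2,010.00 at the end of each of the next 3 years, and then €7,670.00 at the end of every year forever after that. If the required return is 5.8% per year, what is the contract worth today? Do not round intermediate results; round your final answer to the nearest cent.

PV of 3-year annuity: €2,010.00 × [1 − (1+0.058)^−3] / 0.058 = 5392.69707
Perpetuity value at year 3: €7,670.00 / 0.058 = 132241.37931
PV of perpetuity: 132241.37931 / (1+0.058)^3 = 111663.27656
Total PV = 5392.69707 + 111663.27656 = 117055.97363

€117055.97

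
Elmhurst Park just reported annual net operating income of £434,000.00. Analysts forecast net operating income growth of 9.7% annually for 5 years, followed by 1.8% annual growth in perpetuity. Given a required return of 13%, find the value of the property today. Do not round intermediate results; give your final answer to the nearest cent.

£5388548.54

D_1 = 476098.00000
D_2 = 522279.50600
D_3 = 572940.61808
D_4 = 628515.85804
D_5 = 689481.89627
Terminal value at year 5: TV = D_5×(1+g_2)/(r−g_2) = 701892.57040/0.112 = 6266897.94998
P_0 = D_1/(1+r)^1 + D_2/(1+r)^2 + D_3/(1+r)^3 + D_4/(1+r)^4 + D_5/(1+r)^5 + TV/(1+r)^5
    = 421325.66372 + 409021.46292 + 397076.58834 + 385480.54638 + 374223.14989 + 3401421.13025 = 5388548.54149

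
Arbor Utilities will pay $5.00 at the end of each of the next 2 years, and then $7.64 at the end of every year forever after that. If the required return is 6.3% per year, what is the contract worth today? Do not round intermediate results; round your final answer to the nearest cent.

PV of 2-year annuity: $5.00 × [1 − (1+0.063)^−2] / 0.063 = 9.12857
Perpetuity value at year 2: $7.64 / 0.063 = 121.26984
PV of perpetuity: 121.26984 / (1+0.063)^2 = 107.32139
Total PV = 9.12857 + 107.32139 = 116.44996

$116.45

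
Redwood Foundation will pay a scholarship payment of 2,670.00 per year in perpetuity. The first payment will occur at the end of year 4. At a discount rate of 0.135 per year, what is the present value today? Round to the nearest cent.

Value at end of year 3: C / r = 2,670.00 / 0.135 = 19,777.7778
Discount to today: PV = 19,777.7778 / (1 + 0.135)^3 = 19,777.7778 / 1.462135 = 13,526.64

13526.64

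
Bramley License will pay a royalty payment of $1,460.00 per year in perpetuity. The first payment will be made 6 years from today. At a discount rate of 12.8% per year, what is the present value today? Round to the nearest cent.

Value at end of year 5: C / r = $1,460.00 / 0.128 = $11,406.2500
Discount to today: PV = $11,406.2500 / (1 + 0.128)^5 = $11,406.2500 / 1.826188 = $6,245.93

$6245.93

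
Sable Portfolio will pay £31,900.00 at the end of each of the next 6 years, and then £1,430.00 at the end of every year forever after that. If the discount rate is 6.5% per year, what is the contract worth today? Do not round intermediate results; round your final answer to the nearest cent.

PV of 6-year annuity: £31,900.00 × [1 − (1+0.065)^−6] / 0.065 = 154428.33247
Perpetuity value at year 6: £1,430.00 / 0.065 = 22000.00000
PV of perpetuity: 22000.00000 / (1+0.065)^6 = 15077.35061
Total PV = 154428.33247 + 15077.35061 = 169505.68308

£169505.68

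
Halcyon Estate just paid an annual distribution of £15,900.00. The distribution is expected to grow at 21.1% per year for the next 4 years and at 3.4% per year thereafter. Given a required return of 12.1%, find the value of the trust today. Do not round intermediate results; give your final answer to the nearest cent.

D_1 = 19254.90000
D_2 = 23317.68390
D_3 = 28237.71520
D_4 = 34195.87311
Terminal value at year 4: TV = D_4×(1+g_2)/(r−g_2) = 35358.53280/0.087 = 406419.91720
P_0 = D_1/(1+r)^1 + D_2/(1+r)^2 + D_3/(1+r)^3 + D_4/(1+r)^4 + TV/(1+r)^4
    = 17176.53880 + 18555.56511 + 20045.30718 + 21654.65388 + 257366.80588 = 334798.87086

£334798.87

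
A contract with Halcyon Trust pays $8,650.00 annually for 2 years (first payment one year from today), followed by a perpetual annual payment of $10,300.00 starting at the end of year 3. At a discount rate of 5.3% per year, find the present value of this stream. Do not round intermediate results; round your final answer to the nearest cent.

PV of 2-year annuity: $8,650.00 × [1 − (1+0.053)^−2] / 0.053 = 16015.78811
Perpetuity value at year 2: $10,300.00 / 0.053 = 194339.62264
PV of perpetuity: 194339.62264 / (1+0.053)^2 = 175268.79980
Total PV = 16015.78811 + 175268.79980 = 191284.58792

$191284.59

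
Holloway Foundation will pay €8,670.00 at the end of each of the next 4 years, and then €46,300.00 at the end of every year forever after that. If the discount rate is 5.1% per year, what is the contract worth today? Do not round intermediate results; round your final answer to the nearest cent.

€774718.39

PV of 4-year annuity: €8,670.00 × [1 − (1+0.051)^−4] / 0.051 = 30672.11092
Perpetuity value at year 4: €46,300.00 / 0.051 = 907843.13725
PV of perpetuity: 907843.13725 / (1+0.051)^4 = 744046.28191
Total PV = 30672.11092 + 744046.28191 = 774718.39284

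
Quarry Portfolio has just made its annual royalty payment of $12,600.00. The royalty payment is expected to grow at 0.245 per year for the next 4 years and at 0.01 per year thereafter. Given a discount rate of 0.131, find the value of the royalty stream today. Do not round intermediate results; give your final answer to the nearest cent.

D_1 = 15687.00000
D_2 = 19530.31500
D_3 = 24315.24217
D_4 = 30272.47651
Terminal value at year 4: TV = D_4×(1+g_2)/(r−g_2) = 30575.20127/0.121 = 252687.61383
P_0 = D_1/(1+r)^1 + D_2/(1+r)^2 + D_3/(1+r)^3 + D_4/(1+r)^4 + TV/(1+r)^4
    = 13870.02653 + 15268.06633 + 16807.02262 + 18501.09917 + 154430.66252 = 218876.87718

$218876.88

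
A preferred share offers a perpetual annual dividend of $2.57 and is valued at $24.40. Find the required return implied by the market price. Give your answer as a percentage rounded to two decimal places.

P = C/r ⇒ r = C/P = $2.57/$24.40 = 0.105328

10.53%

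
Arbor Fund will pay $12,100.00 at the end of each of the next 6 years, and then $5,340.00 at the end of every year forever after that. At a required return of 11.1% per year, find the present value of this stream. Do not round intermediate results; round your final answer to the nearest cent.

PV of 6-year annuity: $12,100.00 × [1 − (1+0.111)^−6] / 0.111 = 51042.38097
Perpetuity value at year 6: $5,340.00 / 0.111 = 48108.10811
PV of perpetuity: 48108.10811 / (1+0.111)^6 = 25581.96642
Total PV = 51042.38097 + 25581.96642 = 76624.34739

$76624.35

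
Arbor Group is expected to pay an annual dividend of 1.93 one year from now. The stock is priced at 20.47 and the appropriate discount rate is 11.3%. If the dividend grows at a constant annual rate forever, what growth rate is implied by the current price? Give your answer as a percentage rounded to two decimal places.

P = D₁/(r−g) ⇒ g = r − D₁/P = 0.113 − 1.93/20.47 = 0.018716

1.87%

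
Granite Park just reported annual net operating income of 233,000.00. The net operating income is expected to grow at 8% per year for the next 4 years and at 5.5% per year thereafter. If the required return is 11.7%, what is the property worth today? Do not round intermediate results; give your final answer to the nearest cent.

4322300.88

D_1 = 251640.00000
D_2 = 271771.20000
D_3 = 293512.89600
D_4 = 316993.92768
Terminal value at year 4: TV = D_4×(1+g_2)/(r−g_2) = 334428.59370/0.062 = 5394009.57585
P_0 = D_1/(1+r)^1 + D_2/(1+r)^2 + D_3/(1+r)^3 + D_4/(1+r)^4 + TV/(1+r)^4
    = 225282.00537 + 217819.66500 + 210604.51047 + 203628.35390 + 3464966.34463 = 4322300.87937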